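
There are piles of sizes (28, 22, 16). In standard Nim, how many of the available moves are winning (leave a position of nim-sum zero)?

3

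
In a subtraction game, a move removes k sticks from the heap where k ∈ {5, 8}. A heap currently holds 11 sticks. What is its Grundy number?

2

Build the Grundy sequence with g(k) = mex{g(k−s) : s ∈ {5, 8}, s ≤ k}:
k:     0  1  2  3  4  5  6  7  8  9 10 11
g(k):  0  0  0  0  0  1  1  1  1  1  2  2
So g(11) = 2.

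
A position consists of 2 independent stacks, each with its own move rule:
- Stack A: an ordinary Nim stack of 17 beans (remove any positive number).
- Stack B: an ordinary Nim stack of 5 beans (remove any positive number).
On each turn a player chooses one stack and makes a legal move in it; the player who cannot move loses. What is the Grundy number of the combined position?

Stack A is a plain Nim stack of size 17, so its Grundy value is 17.
Stack B is a plain Nim stack of size 5, so its Grundy value is 5.
By the Sprague-Grundy theorem, the Grundy value of a sum of independent games is the XOR of the component values.
Combined value = 17 XOR 5 = 20.

20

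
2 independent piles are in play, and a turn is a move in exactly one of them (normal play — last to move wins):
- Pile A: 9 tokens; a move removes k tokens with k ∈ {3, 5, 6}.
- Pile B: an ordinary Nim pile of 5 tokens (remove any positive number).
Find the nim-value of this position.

Build the Grundy sequence for pile A with g(k) = mex{g(k−s) : s ∈ {3, 5, 6}, s ≤ k}:
k:     0  1  2  3  4  5  6  7  8  9
g(k):  0  0  0  1  1  1  2  2  2  0
So g(9) = 0.
Pile B is a plain Nim pile of size 5, so its Grundy value is 5.
By the Sprague-Grundy theorem, the Grundy value of a sum of independent games is the XOR of the component values.
Combined value = 0 ⊕ 5 = 5.

5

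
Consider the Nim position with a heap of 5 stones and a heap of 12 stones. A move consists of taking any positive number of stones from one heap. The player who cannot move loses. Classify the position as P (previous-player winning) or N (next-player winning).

Compute the nim-sum pairwise:
5 ^ 12 = 9
The nim-sum is 9 ≠ 0, so this is an N-position: the player to move can win.

N-position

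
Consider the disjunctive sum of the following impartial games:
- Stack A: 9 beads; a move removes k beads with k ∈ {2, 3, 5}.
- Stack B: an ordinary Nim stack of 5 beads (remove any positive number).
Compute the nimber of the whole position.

Grundy values for stack A (subtraction set {2, 3, 5}):
g(0) = mex{} = 0
g(1) = mex{} = 0
g(2) = mex{0} = 1
g(3) = mex{0} = 1
g(4) = mex{0,1} = 2
g(5) = mex{0,1} = 2
g(6) = mex{0,1,2} = 3
g(7) = mex{1,2} = 0
g(8) = mex{1,2,3} = 0
g(9) = mex{0,2,3} = 1
So g(9) = 1.
Stack B is a plain Nim stack of size 5, so its Grundy value is 5.
By the Sprague-Grundy theorem, the Grundy value of a sum of independent games is the XOR of the component values.
Combined value = 1 XOR 5 = 4.

4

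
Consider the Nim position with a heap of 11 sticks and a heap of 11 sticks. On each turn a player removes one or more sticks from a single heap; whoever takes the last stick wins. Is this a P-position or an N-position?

P-position

Nim-sum: 11 XOR 11 = 0.
The nim-sum is 0, so this is a P-position: the player to move is in a losing position under optimal play.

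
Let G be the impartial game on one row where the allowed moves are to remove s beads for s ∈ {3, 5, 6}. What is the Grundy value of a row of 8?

Build the Grundy sequence with g(k) = mex{g(k−s) : s ∈ {3, 5, 6}, s ≤ k}:
k:     0  1  2  3  4  5  6  7  8
g(k):  0  0  0  1  1  1  2  2  2
So g(8) = 2.

2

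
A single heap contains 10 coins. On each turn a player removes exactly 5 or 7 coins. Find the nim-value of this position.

2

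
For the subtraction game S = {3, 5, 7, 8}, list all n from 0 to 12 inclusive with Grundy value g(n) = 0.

0, 1, 2, 11, 12

Compute g(0), g(1), … for moves {3, 5, 7, 8}:
g(0) = mex{} = 0
g(1) = mex{} = 0
g(2) = mex{} = 0
g(3) = mex{0} = 1
g(4) = mex{0} = 1
g(5) = mex{0} = 1
g(6) = mex{0,1} = 2
g(7) = mex{0,1} = 2
g(8) = mex{0,1} = 2
g(9) = mex{0,1,2} = 3
g(10) = mex{0,1,2} = 3
g(11) = mex{1,2} = 0
g(12) = mex{1,2,3} = 0
The P-positions (g = 0) in 0..12 are 0, 1, 2, 11, 12.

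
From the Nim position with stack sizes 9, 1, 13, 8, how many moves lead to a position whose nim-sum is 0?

Write each in binary and XOR column by column:
  1001  (9)
  0001  (1)
  1101  (13)
  1000  (8)
  ----
  1101  (13)
The overall nim-sum is X = 13. A stack of size p has a winning move iff p XOR X < p (reduce it to p XOR X).
  9: 9 XOR 13 = 4 < 9 — winning move (to 4).
  1: 1 XOR 13 = 12 ≥ 1 — no move.
  13: 13 XOR 13 = 0 < 13 — winning move (to 0).
  8: 8 XOR 13 = 5 < 8 — winning move (to 5).
That gives 3 winning moves.

3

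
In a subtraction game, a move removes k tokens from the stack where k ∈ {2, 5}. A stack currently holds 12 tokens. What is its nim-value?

Compute g(0), g(1), … for moves {2, 5}:
k:     0  1  2  3  4  5  6  7  8  9 10 11 12
g(k):  0  0  1  1  0  2  1  0  0  1  1  0  2
So g(12) = 2.

2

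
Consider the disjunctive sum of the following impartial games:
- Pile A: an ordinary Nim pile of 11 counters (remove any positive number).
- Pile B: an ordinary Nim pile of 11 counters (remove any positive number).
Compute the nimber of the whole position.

0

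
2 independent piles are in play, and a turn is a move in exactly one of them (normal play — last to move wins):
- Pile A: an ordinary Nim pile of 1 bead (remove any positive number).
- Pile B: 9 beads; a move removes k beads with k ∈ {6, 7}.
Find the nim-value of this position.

0

Pile A is a plain Nim pile of size 1, so its Grundy value is 1.
Grundy values for pile B (subtraction set {6, 7}):
g(0) = mex{} = 0
g(1) = mex{} = 0
g(2) = mex{} = 0
g(3) = mex{} = 0
g(4) = mex{} = 0
g(5) = mex{} = 0
g(6) = mex{0} = 1
g(7) = mex{0} = 1
g(8) = mex{0} = 1
g(9) = mex{0} = 1
So g(9) = 1.
By the Sprague-Grundy theorem, the Grundy value of a sum of independent games is the XOR of the component values.
Combined value = 1 ⊕ 1 = 0.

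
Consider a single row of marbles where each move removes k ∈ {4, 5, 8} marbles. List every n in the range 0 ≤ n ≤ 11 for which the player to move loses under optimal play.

Compute g(0), g(1), … for moves {4, 5, 8}:
g(0) = mex{} = 0
g(1) = mex{} = 0
g(2) = mex{} = 0
g(3) = mex{} = 0
g(4) = mex{0} = 1
g(5) = mex{0} = 1
g(6) = mex{0} = 1
g(7) = mex{0} = 1
g(8) = mex{0,1} = 2
g(9) = mex{0,1} = 2
g(10) = mex{0,1} = 2
g(11) = mex{0,1} = 2
The P-positions (g = 0) in 0..11 are 0, 1, 2, 3.

0, 1, 2, 3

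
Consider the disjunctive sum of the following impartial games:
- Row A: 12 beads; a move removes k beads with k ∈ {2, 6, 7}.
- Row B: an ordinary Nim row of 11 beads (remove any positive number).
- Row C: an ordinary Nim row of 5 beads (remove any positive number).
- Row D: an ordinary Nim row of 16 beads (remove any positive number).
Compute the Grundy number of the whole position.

28

Grundy values for row A (subtraction set {2, 6, 7}):
g(0) = mex{} = 0
g(1) = mex{} = 0
g(2) = mex{0} = 1
g(3) = mex{0} = 1
g(4) = mex{1} = 0
g(5) = mex{1} = 0
g(6) = mex{0} = 1
g(7) = mex{0} = 1
g(8) = mex{0,1} = 2
g(9) = mex{1} = 0
g(10) = mex{0,1,2} = 3
g(11) = mex{0} = 1
g(12) = mex{0,1,3} = 2
So g(12) = 2.
Row B is a plain Nim row of size 11, so its Grundy value is 11.
Row C is a plain Nim row of size 5, so its Grundy value is 5.
Row D is a plain Nim row of size 16, so its Grundy value is 16.
The value of a disjunctive sum is the nim-sum of the parts.
Combined value = 2 XOR 11 XOR 5 XOR 16 = 28.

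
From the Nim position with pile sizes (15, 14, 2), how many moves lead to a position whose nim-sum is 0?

3

Compute the nim-sum pairwise:
15 ⊕ 14 = 1
1 ⊕ 2 = 3
The overall nim-sum is X = 3. A pile of size p has a winning move iff p XOR X < p (reduce it to p XOR X).
  15: 15 XOR 3 = 12 < 15 — winning move (to 12).
  14: 14 XOR 3 = 13 < 14 — winning move (to 13).
  2: 2 XOR 3 = 1 < 2 — winning move (to 1).
That gives 3 winning moves.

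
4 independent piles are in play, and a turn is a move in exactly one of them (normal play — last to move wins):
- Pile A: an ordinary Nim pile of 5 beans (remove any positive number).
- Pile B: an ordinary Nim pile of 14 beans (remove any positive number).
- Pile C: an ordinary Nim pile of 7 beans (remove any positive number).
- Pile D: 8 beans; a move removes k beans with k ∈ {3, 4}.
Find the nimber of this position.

Pile A is a plain Nim pile of size 5, so its Grundy value is 5.
Pile B is a plain Nim pile of size 14, so its Grundy value is 14.
Pile C is a plain Nim pile of size 7, so its Grundy value is 7.
Build the Grundy sequence for pile D with g(k) = mex{g(k−s) : s ∈ {3, 4}, s ≤ k}:
g(0) = mex{} = 0
g(1) = mex{} = 0
g(2) = mex{} = 0
g(3) = mex{0} = 1
g(4) = mex{0} = 1
g(5) = mex{0} = 1
g(6) = mex{0,1} = 2
g(7) = mex{1} = 0
g(8) = mex{1} = 0
So g(8) = 0.
By the Sprague-Grundy theorem, the Grundy value of a sum of independent games is the XOR of the component values.
Combined value = 5 ⊕ 14 ⊕ 7 ⊕ 0 = 12.

12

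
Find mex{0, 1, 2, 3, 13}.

4

The values 0, 1, 2, 3 are all present; 4 is the first non-negative integer missing from the set.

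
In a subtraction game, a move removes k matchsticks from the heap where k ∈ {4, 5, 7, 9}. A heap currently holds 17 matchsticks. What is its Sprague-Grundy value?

1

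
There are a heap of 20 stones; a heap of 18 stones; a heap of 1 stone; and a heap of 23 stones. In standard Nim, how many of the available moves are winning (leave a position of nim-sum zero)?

3

Compute the nim-sum pairwise:
20 ^ 18 = 6
6 ^ 1 = 7
7 ^ 23 = 16
The overall nim-sum is X = 16. A heap of size p has a winning move iff p XOR X < p (reduce it to p XOR X).
  20: 20 XOR 16 = 4 < 20 — winning move (to 4).
  18: 18 XOR 16 = 2 < 18 — winning move (to 2).
  1: 1 XOR 16 = 17 ≥ 1 — no move.
  23: 23 XOR 16 = 7 < 23 — winning move (to 7).
That gives 3 winning moves.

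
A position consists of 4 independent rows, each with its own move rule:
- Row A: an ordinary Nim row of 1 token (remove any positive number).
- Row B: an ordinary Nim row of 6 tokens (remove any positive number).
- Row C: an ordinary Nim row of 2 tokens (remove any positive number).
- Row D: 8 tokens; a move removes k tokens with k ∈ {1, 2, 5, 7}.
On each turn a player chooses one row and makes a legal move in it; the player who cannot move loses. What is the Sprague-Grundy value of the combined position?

7

Row A is a plain Nim row of size 1, so its Grundy value is 1.
Row B is a plain Nim row of size 6, so its Grundy value is 6.
Row C is a plain Nim row of size 2, so its Grundy value is 2.
Build the Grundy sequence for row D with g(k) = mex{g(k−s) : s ∈ {1, 2, 5, 7}, s ≤ k}:
k:     0  1  2  3  4  5  6  7  8
g(k):  0  1  2  0  1  2  0  1  2
So g(8) = 2.
The value of a disjunctive sum is the nim-sum of the parts.
Combined value = 1 XOR 6 XOR 2 XOR 2 = 7.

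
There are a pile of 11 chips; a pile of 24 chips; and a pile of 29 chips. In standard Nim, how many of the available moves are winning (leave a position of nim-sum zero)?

3

Bitwise XOR of the heap sizes:
  01011  (11)
  11000  (24)
  11101  (29)
  -----
  01110  (14)
The overall nim-sum is X = 14. A pile of size p has a winning move iff p XOR X < p (reduce it to p XOR X).
  11: 11 XOR 14 = 5 < 11 — winning move (to 5).
  24: 24 XOR 14 = 22 < 24 — winning move (to 22).
  29: 29 XOR 14 = 19 < 29 — winning move (to 19).
That gives 3 winning moves.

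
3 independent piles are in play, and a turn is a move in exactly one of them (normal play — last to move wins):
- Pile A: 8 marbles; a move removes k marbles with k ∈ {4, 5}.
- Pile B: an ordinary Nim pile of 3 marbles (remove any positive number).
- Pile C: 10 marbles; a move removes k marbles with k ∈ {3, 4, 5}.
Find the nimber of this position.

Grundy values for pile A (subtraction set {4, 5}):
k:     0  1  2  3  4  5  6  7  8
g(k):  0  0  0  0  1  1  1  1  2
So g(8) = 2.
Pile B is a plain Nim pile of size 3, so its Grundy value is 3.
Grundy values for pile C (subtraction set {3, 4, 5}):
k:     0  1  2  3  4  5  6  7  8  9 10
g(k):  0  0  0  1  1  1  2  2  0  0  0
So g(10) = 0.
By the Sprague-Grundy theorem, the Grundy value of a sum of independent games is the XOR of the component values.
Combined value = 2 ⊕ 3 ⊕ 0 = 1.

1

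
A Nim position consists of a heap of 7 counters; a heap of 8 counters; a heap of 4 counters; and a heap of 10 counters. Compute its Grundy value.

1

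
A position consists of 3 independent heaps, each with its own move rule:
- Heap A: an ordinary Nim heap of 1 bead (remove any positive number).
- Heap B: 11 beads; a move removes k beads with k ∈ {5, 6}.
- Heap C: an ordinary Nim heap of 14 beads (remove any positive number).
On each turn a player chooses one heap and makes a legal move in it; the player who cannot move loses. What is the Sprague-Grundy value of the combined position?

Heap A is a plain Nim heap of size 1, so its Grundy value is 1.
For heap B, compute g(0), g(1), … with moves {5, 6}:
k:     0  1  2  3  4  5  6  7  8  9 10 11
g(k):  0  0  0  0  0  1  1  1  1  1  2  0
So g(11) = 0.
Heap C is a plain Nim heap of size 14, so its Grundy value is 14.
The value of a disjunctive sum is the nim-sum of the parts.
Combined value = 1 XOR 0 XOR 14 = 15.

15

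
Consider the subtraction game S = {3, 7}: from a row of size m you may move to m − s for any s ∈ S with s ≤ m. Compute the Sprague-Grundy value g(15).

1

Grundy values for subtraction set {3, 7}:
k:     0  1  2  3  4  5  6  7  8  9 10 11 12 13 14 15
g(k):  0  0  0  1  1  1  0  2  2  1  0  0  0  1  1  1
So g(15) = 1.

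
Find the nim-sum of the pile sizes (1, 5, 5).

1

Compute the nim-sum pairwise:
1 XOR 5 = 4
4 XOR 5 = 1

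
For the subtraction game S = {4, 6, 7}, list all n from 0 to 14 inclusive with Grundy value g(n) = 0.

0, 1, 2, 3, 11, 12, 13, 14

Build the Grundy sequence with g(k) = mex{g(k−s) : s ∈ {4, 6, 7}, s ≤ k}:
k:     0  1  2  3  4  5  6  7  8  9 10 11 12 13 14
g(k):  0  0  0  0  1  1  1  1  2  2  2  0  0  0  0
The P-positions (g = 0) in 0..14 are 0, 1, 2, 3, 11, 12, 13, 14.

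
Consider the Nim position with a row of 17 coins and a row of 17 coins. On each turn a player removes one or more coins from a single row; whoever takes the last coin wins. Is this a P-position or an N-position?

P-position

Bitwise XOR of the heap sizes:
  10001  (17)
  10001  (17)
  -----
  00000  (0)
The nim-sum is 0, so this is a P-position: the player to move is in a losing position under optimal play.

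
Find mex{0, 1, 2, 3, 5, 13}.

The values 0, 1, 2, 3 are all present; 4 is the first non-negative integer missing from the set.

4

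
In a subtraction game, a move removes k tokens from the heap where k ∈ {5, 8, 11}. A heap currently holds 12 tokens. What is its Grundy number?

2

Compute g(0), g(1), … for moves {5, 8, 11}:
g(0) = mex{} = 0
g(1) = mex{} = 0
g(2) = mex{} = 0
g(3) = mex{} = 0
g(4) = mex{} = 0
g(5) = mex{0} = 1
g(6) = mex{0} = 1
g(7) = mex{0} = 1
g(8) = mex{0} = 1
g(9) = mex{0} = 1
g(10) = mex{0,1} = 2
g(11) = mex{0,1} = 2
g(12) = mex{0,1} = 2
So g(12) = 2.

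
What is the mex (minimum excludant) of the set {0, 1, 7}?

The values 0, 1 are all present; 2 is the first non-negative integer missing from the set.

2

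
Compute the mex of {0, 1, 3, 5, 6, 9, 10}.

The values 0, 1 are all present; 2 is the first non-negative integer missing from the set.

2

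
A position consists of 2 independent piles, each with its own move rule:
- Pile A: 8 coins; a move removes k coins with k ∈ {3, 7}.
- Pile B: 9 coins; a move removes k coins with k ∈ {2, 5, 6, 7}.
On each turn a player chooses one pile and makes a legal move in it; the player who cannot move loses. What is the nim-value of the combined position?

0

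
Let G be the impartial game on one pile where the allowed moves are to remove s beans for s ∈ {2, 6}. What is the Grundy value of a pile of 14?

1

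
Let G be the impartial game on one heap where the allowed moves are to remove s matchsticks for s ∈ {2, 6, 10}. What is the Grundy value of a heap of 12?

Build the Grundy sequence with g(k) = mex{g(k−s) : s ∈ {2, 6, 10}, s ≤ k}:
k:     0  1  2  3  4  5  6  7  8  9 10 11 12
g(k):  0  0  1  1  0  0  1  1  0  0  1  1  0
So g(12) = 0.

0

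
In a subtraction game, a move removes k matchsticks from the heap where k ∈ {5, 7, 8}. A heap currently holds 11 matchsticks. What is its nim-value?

Compute g(0), g(1), … for moves {5, 7, 8}:
k:     0  1  2  3  4  5  6  7  8  9 10 11
g(k):  0  0  0  0  0  1  1  1  1  1  2  2
So g(11) = 2.

2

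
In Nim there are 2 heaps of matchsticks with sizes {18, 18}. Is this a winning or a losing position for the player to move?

Losing position

Nim-sum: 18 XOR 18 = 0.
The nim-sum is 0, so this is a P-position: the player to move is in a losing position under optimal play.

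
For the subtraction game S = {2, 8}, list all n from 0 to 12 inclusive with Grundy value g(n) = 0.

0, 1, 4, 5, 10, 11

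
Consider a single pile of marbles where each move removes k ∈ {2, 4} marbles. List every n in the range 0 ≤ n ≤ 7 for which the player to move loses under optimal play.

0, 1, 6, 7

Grundy values for subtraction set {2, 4}:
k:     0  1  2  3  4  5  6  7
g(k):  0  0  1  1  2  2  0  0
The P-positions (g = 0) in 0..7 are 0, 1, 6, 7.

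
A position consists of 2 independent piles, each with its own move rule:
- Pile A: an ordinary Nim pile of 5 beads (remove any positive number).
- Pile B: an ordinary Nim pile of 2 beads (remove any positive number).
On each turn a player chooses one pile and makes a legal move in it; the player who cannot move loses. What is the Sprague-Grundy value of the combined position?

7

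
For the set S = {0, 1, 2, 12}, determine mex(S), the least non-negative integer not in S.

The values 0, 1, 2 are all present; 3 is the first non-negative integer missing from the set.

3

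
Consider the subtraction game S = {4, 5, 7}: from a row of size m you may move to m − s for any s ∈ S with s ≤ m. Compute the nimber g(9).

2

Grundy values for subtraction set {4, 5, 7}:
k:     0  1  2  3  4  5  6  7  8  9
g(k):  0  0  0  0  1  1  1  1  2  2
So g(9) = 2.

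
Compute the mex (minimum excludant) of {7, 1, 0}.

The values 0, 1 are all present; 2 is the first non-negative integer missing from the set.

2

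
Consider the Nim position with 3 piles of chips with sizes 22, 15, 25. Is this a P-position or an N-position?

P-position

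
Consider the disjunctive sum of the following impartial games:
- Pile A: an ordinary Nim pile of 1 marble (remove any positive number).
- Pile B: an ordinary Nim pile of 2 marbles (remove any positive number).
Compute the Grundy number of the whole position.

3

Pile A is a plain Nim pile of size 1, so its Grundy value is 1.
Pile B is a plain Nim pile of size 2, so its Grundy value is 2.
By the Sprague-Grundy theorem, the Grundy value of a sum of independent games is the XOR of the component values.
Combined value = 1 ⊕ 2 = 3.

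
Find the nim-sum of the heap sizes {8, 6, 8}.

6

Compute the nim-sum pairwise:
8 XOR 6 = 14
14 XOR 8 = 6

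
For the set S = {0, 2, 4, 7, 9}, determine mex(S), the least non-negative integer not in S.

0 is in the set but 1 is not, so the mex is 1.

1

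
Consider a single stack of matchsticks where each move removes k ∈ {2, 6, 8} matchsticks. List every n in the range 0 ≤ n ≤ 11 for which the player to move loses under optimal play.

0, 1, 4, 5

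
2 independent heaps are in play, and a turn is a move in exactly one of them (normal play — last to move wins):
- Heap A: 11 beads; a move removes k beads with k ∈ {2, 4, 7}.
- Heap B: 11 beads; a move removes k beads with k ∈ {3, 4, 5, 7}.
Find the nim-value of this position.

1

Build the Grundy sequence for heap A with g(k) = mex{g(k−s) : s ∈ {2, 4, 7}, s ≤ k}:
k:     0  1  2  3  4  5  6  7  8  9 10 11
g(k):  0  0  1  1  2  2  0  3  1  0  2  1
So g(11) = 1.
For heap B, compute g(0), g(1), … with moves {3, 4, 5, 7}:
k:     0  1  2  3  4  5  6  7  8  9 10 11
g(k):  0  0  0  1  1  1  2  2  2  3  0  0
So g(11) = 0.
By the Sprague-Grundy theorem, the Grundy value of a sum of independent games is the XOR of the component values.
Combined value = 1 ⊕ 0 = 1.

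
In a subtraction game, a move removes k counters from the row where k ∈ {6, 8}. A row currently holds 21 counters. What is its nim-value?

1

Build the Grundy sequence with g(k) = mex{g(k−s) : s ∈ {6, 8}, s ≤ k}:
k:     0  1  2  3  4  5  6  7  8  9 10 11 12 13 14 15 16 17 18 19 20 21
g(k):  0  0  0  0  0  0  1  1  1  1  1  1  2  2  0  0  0  0  0  0  1  1
So g(21) = 1.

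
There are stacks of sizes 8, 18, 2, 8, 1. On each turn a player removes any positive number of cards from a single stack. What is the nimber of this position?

17

Nim-sum: 8 XOR 18 XOR 2 XOR 8 XOR 1 = 17.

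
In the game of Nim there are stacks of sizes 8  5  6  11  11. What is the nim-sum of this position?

Nim-sum: 8 ^ 5 ^ 6 ^ 11 ^ 11 = 11.

11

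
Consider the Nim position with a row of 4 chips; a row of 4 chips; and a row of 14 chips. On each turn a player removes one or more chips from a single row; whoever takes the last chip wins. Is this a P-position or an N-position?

Compute the nim-sum pairwise:
4 ^ 4 = 0
0 ^ 14 = 14
The nim-sum is 14 ≠ 0, so this is an N-position: the player to move can win.

N-position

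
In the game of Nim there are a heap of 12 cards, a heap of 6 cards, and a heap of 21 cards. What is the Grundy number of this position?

31

In binary:
  01100  (12)
  00110  (6)
  10101  (21)
  -----
  11111  (31)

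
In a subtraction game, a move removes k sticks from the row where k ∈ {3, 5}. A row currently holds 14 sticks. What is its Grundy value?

2

Grundy values for subtraction set {3, 5}:
g(0) = mex{} = 0
g(1) = mex{} = 0
g(2) = mex{} = 0
g(3) = mex{0} = 1
g(4) = mex{0} = 1
g(5) = mex{0} = 1
g(6) = mex{0,1} = 2
g(7) = mex{0,1} = 2
g(8) = mex{1} = 0
g(9) = mex{1,2} = 0
g(10) = mex{1,2} = 0
g(11) = mex{0,2} = 1
g(12) = mex{0,2} = 1
g(13) = mex{0} = 1
g(14) = mex{0,1} = 2
So g(14) = 2.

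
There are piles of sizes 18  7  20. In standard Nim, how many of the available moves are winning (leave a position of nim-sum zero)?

1

Nim-sum: 18 ⊕ 7 ⊕ 20 = 1.
The overall nim-sum is X = 1. A pile of size p has a winning move iff p XOR X < p (reduce it to p XOR X).
  18: 18 XOR 1 = 19 ≥ 18 — no move.
  7: 7 XOR 1 = 6 < 7 — winning move (to 6).
  20: 20 XOR 1 = 21 ≥ 20 — no move.
That gives 1 winning move.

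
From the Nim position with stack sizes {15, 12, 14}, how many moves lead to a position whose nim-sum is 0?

3

Write each in binary and XOR column by column:
  1111  (15)
  1100  (12)
  1110  (14)
  ----
  1101  (13)
The overall nim-sum is X = 13. A stack of size p has a winning move iff p XOR X < p (reduce it to p XOR X).
  15: 15 XOR 13 = 2 < 15 — winning move (to 2).
  12: 12 XOR 13 = 1 < 12 — winning move (to 1).
  14: 14 XOR 13 = 3 < 14 — winning move (to 3).
That gives 3 winning moves.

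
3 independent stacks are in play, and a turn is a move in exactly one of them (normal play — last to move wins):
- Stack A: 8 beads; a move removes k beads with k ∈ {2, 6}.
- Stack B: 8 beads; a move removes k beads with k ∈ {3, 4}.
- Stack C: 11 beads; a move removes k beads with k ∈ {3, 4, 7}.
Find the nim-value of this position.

Grundy values for stack A (subtraction set {2, 6}):
g(0) = mex{} = 0
g(1) = mex{} = 0
g(2) = mex{0} = 1
g(3) = mex{0} = 1
g(4) = mex{1} = 0
g(5) = mex{1} = 0
g(6) = mex{0} = 1
g(7) = mex{0} = 1
g(8) = mex{1} = 0
So g(8) = 0.
Grundy values for stack B (subtraction set {3, 4}):
k:     0  1  2  3  4  5  6  7  8
g(k):  0  0  0  1  1  1  2  0  0
So g(8) = 0.
Grundy values for stack C (subtraction set {3, 4, 7}):
g(0) = mex{} = 0
g(1) = mex{} = 0
g(2) = mex{} = 0
g(3) = mex{0} = 1
g(4) = mex{0} = 1
g(5) = mex{0} = 1
g(6) = mex{0,1} = 2
g(7) = mex{0,1} = 2
g(8) = mex{0,1} = 2
g(9) = mex{0,1,2} = 3
g(10) = mex{1,2} = 0
g(11) = mex{1,2} = 0
So g(11) = 0.
By the Sprague-Grundy theorem, the Grundy value of a sum of independent games is the XOR of the component values.
Combined value = 0 XOR 0 XOR 0 = 0.

0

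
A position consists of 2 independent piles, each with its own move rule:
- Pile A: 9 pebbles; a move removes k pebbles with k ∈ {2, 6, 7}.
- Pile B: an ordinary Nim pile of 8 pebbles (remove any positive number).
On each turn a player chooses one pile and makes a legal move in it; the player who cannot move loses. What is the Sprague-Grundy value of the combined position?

8

For pile A, compute g(0), g(1), … with moves {2, 6, 7}:
g(0) = mex{} = 0
g(1) = mex{} = 0
g(2) = mex{0} = 1
g(3) = mex{0} = 1
g(4) = mex{1} = 0
g(5) = mex{1} = 0
g(6) = mex{0} = 1
g(7) = mex{0} = 1
g(8) = mex{0,1} = 2
g(9) = mex{1} = 0
So g(9) = 0.
Pile B is a plain Nim pile of size 8, so its Grundy value is 8.
By the Sprague-Grundy theorem, the Grundy value of a sum of independent games is the XOR of the component values.
Combined value = 0 XOR 8 = 8.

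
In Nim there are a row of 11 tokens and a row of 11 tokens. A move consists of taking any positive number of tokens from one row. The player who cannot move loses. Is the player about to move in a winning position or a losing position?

Compute the nim-sum pairwise:
11 XOR 11 = 0
The nim-sum is 0, so this is a P-position: the player to move is in a losing position under optimal play.

Losing position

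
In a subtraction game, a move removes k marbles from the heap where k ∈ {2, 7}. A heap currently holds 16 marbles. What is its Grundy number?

1

Compute g(0), g(1), … for moves {2, 7}:
k:     0  1  2  3  4  5  6  7  8  9 10 11 12 13 14 15 16
g(k):  0  0  1  1  0  0  1  1  2  0  0  1  1  0  0  1  1
So g(16) = 1.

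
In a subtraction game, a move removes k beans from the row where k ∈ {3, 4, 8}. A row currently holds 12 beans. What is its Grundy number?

Compute g(0), g(1), … for moves {3, 4, 8}:
k:     0  1  2  3  4  5  6  7  8  9 10 11 12
g(k):  0  0  0  1  1  1  2  0  2  3  1  3  0
So g(12) = 0.

0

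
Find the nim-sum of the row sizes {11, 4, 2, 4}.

Compute the nim-sum pairwise:
11 ⊕ 4 = 15
15 ⊕ 2 = 13
13 ⊕ 4 = 9

9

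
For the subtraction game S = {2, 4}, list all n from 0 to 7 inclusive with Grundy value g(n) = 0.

0, 1, 6, 7

Build the Grundy sequence with g(k) = mex{g(k−s) : s ∈ {2, 4}, s ≤ k}:
k:     0  1  2  3  4  5  6  7
g(k):  0  0  1  1  2  2  0  0
The P-positions (g = 0) in 0..7 are 0, 1, 6, 7.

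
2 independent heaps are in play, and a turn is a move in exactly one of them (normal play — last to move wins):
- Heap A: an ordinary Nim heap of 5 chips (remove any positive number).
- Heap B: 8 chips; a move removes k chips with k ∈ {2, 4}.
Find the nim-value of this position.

Heap A is a plain Nim heap of size 5, so its Grundy value is 5.
Build the Grundy sequence for heap B with g(k) = mex{g(k−s) : s ∈ {2, 4}, s ≤ k}:
k:     0  1  2  3  4  5  6  7  8
g(k):  0  0  1  1  2  2  0  0  1
So g(8) = 1.
The value of a disjunctive sum is the nim-sum of the parts.
Combined value = 5 XOR 1 = 4.

4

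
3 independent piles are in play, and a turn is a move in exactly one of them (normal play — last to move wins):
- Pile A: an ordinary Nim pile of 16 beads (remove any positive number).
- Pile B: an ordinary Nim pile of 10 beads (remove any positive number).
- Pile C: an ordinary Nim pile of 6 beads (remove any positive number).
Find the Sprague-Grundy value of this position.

28

Pile A is a plain Nim pile of size 16, so its Grundy value is 16.
Pile B is a plain Nim pile of size 10, so its Grundy value is 10.
Pile C is a plain Nim pile of size 6, so its Grundy value is 6.
The value of a disjunctive sum is the nim-sum of the parts.
Combined value = 16 XOR 10 XOR 6 = 28.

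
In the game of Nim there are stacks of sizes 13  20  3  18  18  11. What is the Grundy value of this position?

Nim-sum: 13 ⊕ 20 ⊕ 3 ⊕ 18 ⊕ 18 ⊕ 11 = 17.

17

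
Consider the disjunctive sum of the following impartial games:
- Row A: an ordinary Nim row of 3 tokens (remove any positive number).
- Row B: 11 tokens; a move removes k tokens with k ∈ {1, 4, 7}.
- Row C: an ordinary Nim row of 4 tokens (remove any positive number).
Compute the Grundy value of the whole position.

6

Row A is a plain Nim row of size 3, so its Grundy value is 3.
For row B, compute g(0), g(1), … with moves {1, 4, 7}:
k:     0  1  2  3  4  5  6  7  8  9 10 11
g(k):  0  1  0  1  2  0  1  2  0  1  0  1
So g(11) = 1.
Row C is a plain Nim row of size 4, so its Grundy value is 4.
By the Sprague-Grundy theorem, the Grundy value of a sum of independent games is the XOR of the component values.
Combined value = 3 XOR 1 XOR 4 = 6.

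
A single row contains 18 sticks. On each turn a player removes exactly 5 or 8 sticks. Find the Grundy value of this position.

1

Build the Grundy sequence with g(k) = mex{g(k−s) : s ∈ {5, 8}, s ≤ k}:
k:     0  1  2  3  4  5  6  7  8  9 10 11 12 13 14 15 16 17 18
g(k):  0  0  0  0  0  1  1  1  1  1  2  2  2  0  0  0  0  0  1
So g(18) = 1.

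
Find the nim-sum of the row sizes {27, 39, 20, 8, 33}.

1

Compute the nim-sum pairwise:
27 ⊕ 39 = 60
60 ⊕ 20 = 40
40 ⊕ 8 = 32
32 ⊕ 33 = 1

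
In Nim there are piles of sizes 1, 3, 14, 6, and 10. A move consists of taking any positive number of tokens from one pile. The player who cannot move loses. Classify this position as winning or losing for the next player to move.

Losing position

Bitwise XOR of the heap sizes:
  0001  (1)
  0011  (3)
  1110  (14)
  0110  (6)
  1010  (10)
  ----
  0000  (0)
The nim-sum is 0, so this is a P-position: the player to move is in a losing position under optimal play.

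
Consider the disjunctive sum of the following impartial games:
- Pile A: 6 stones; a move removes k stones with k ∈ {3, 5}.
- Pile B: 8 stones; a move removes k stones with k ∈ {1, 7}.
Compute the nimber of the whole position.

2

Grundy values for pile A (subtraction set {3, 5}):
g(0) = mex{} = 0
g(1) = mex{} = 0
g(2) = mex{} = 0
g(3) = mex{0} = 1
g(4) = mex{0} = 1
g(5) = mex{0} = 1
g(6) = mex{0,1} = 2
So g(6) = 2.
Build the Grundy sequence for pile B with g(k) = mex{g(k−s) : s ∈ {1, 7}, s ≤ k}:
g(0) = mex{} = 0
g(1) = mex{0} = 1
g(2) = mex{1} = 0
g(3) = mex{0} = 1
g(4) = mex{1} = 0
g(5) = mex{0} = 1
g(6) = mex{1} = 0
g(7) = mex{0} = 1
g(8) = mex{1} = 0
So g(8) = 0.
The value of a disjunctive sum is the nim-sum of the parts.
Combined value = 2 XOR 0 = 2.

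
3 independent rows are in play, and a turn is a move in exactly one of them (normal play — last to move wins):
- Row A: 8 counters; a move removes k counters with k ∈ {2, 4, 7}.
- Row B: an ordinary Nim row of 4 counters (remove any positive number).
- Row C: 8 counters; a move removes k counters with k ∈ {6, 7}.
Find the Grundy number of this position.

Grundy values for row A (subtraction set {2, 4, 7}):
g(0) = mex{} = 0
g(1) = mex{} = 0
g(2) = mex{0} = 1
g(3) = mex{0} = 1
g(4) = mex{0,1} = 2
g(5) = mex{0,1} = 2
g(6) = mex{1,2} = 0
g(7) = mex{0,1,2} = 3
g(8) = mex{0,2} = 1
So g(8) = 1.
Row B is a plain Nim row of size 4, so its Grundy value is 4.
For row C, compute g(0), g(1), … with moves {6, 7}:
k:     0  1  2  3  4  5  6  7  8
g(k):  0  0  0  0  0  0  1  1  1
So g(8) = 1.
The value of a disjunctive sum is the nim-sum of the parts.
Combined value = 1 XOR 4 XOR 1 = 4.

4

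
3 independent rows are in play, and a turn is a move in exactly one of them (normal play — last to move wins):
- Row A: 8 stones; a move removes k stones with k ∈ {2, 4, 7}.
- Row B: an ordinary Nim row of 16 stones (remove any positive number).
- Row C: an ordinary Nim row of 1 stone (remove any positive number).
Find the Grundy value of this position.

Grundy values for row A (subtraction set {2, 4, 7}):
k:     0  1  2  3  4  5  6  7  8
g(k):  0  0  1  1  2  2  0  3  1
So g(8) = 1.
Row B is a plain Nim row of size 16, so its Grundy value is 16.
Row C is a plain Nim row of size 1, so its Grundy value is 1.
By the Sprague-Grundy theorem, the Grundy value of a sum of independent games is the XOR of the component values.
Combined value = 1 XOR 16 XOR 1 = 16.

16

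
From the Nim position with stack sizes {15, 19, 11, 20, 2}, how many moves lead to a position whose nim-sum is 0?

3

Nim-sum: 15 XOR 19 XOR 11 XOR 20 XOR 2 = 1.
The overall nim-sum is X = 1. A stack of size p has a winning move iff p XOR X < p (reduce it to p XOR X).
  15: 15 XOR 1 = 14 < 15 — winning move (to 14).
  19: 19 XOR 1 = 18 < 19 — winning move (to 18).
  11: 11 XOR 1 = 10 < 11 — winning move (to 10).
  20: 20 XOR 1 = 21 ≥ 20 — no move.
  2: 2 XOR 1 = 3 ≥ 2 — no move.
That gives 3 winning moves.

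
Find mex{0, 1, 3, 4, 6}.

The values 0, 1 are all present; 2 is the first non-negative integer missing from the set.

2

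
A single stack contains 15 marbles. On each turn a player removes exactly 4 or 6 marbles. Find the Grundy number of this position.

1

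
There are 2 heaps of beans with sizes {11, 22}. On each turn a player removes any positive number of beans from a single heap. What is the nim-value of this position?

Nim-sum: 11 ^ 22 = 29.

29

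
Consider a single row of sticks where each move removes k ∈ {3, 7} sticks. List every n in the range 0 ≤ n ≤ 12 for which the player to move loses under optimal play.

Build the Grundy sequence with g(k) = mex{g(k−s) : s ∈ {3, 7}, s ≤ k}:
k:     0  1  2  3  4  5  6  7  8  9 10 11 12
g(k):  0  0  0  1  1  1  0  2  2  1  0  0  0
The P-positions (g = 0) in 0..12 are 0, 1, 2, 6, 10, 11, 12.

0, 1, 2, 6, 10, 11, 12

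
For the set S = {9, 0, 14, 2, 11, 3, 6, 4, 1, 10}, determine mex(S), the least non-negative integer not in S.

5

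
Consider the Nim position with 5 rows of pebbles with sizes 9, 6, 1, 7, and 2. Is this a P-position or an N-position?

Compute the nim-sum pairwise:
9 XOR 6 = 15
15 XOR 1 = 14
14 XOR 7 = 9
9 XOR 2 = 11
The nim-sum is 11 ≠ 0, so this is an N-position: the player to move can win.

N-position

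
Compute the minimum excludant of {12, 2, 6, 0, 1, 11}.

3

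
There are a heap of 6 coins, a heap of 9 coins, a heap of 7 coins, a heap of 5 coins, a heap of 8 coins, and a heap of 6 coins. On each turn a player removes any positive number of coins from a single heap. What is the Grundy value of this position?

Compute the nim-sum pairwise:
6 ^ 9 = 15
15 ^ 7 = 8
8 ^ 5 = 13
13 ^ 8 = 5
5 ^ 6 = 3

3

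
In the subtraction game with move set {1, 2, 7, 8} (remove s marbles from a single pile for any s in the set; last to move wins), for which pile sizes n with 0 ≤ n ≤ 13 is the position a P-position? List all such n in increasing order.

0, 3, 6, 9, 12

Build the Grundy sequence with g(k) = mex{g(k−s) : s ∈ {1, 2, 7, 8}, s ≤ k}:
k:     0  1  2  3  4  5  6  7  8  9 10 11 12 13
g(k):  0  1  2  0  1  2  0  1  2  0  1  2  0  1
The P-positions (g = 0) in 0..13 are 0, 3, 6, 9, 12.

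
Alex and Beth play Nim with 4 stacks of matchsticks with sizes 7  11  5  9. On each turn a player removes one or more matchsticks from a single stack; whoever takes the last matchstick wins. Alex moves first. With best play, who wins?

Beth wins

In binary:
  0111  (7)
  1011  (11)
  0101  (5)
  1001  (9)
  ----
  0000  (0)
The nim-sum is 0, so this is a P-position: the player to move is in a losing position under optimal play; Alex is about to move from it and so loses — Beth wins.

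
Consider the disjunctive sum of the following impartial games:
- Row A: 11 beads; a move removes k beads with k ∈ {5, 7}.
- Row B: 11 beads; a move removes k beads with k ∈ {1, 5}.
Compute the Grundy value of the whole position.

3

Grundy values for row A (subtraction set {5, 7}):
k:     0  1  2  3  4  5  6  7  8  9 10 11
g(k):  0  0  0  0  0  1  1  1  1  1  2  2
So g(11) = 2.
For row B, compute g(0), g(1), … with moves {1, 5}:
k:     0  1  2  3  4  5  6  7  8  9 10 11
g(k):  0  1  0  1  0  1  0  1  0  1  0  1
So g(11) = 1.
By the Sprague-Grundy theorem, the Grundy value of a sum of independent games is the XOR of the component values.
Combined value = 2 ⊕ 1 = 3.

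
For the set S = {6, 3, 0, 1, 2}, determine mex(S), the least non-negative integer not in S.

The values 0, 1, 2, 3 are all present; 4 is the first non-negative integer missing from the set.

4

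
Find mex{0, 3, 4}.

0 is in the set but 1 is not, so the mex is 1.

1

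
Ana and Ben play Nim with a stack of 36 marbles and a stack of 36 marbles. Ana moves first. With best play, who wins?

Write each in binary and XOR column by column:
  100100  (36)
  100100  (36)
  ------
  000000  (0)
The nim-sum is 0, so this is a P-position: the player to move is in a losing position under optimal play; Ana is about to move from it and so loses — Ben wins.

Ben wins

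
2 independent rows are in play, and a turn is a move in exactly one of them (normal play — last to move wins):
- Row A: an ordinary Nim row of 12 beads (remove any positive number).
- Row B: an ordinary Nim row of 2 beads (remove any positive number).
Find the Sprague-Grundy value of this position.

Row A is a plain Nim row of size 12, so its Grundy value is 12.
Row B is a plain Nim row of size 2, so its Grundy value is 2.
By the Sprague-Grundy theorem, the Grundy value of a sum of independent games is the XOR of the component values.
Combined value = 12 XOR 2 = 14.

14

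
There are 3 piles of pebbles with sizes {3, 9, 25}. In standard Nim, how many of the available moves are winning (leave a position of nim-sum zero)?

Compute the nim-sum pairwise:
3 ^ 9 = 10
10 ^ 25 = 19
The overall nim-sum is X = 19. A pile of size p has a winning move iff p XOR X < p (reduce it to p XOR X).
  3: 3 XOR 19 = 16 ≥ 3 — no move.
  9: 9 XOR 19 = 26 ≥ 9 — no move.
  25: 25 XOR 19 = 10 < 25 — winning move (to 10).
That gives 1 winning move.

1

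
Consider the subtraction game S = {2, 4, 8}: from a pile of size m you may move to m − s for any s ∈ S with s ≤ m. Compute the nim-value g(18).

Grundy values for subtraction set {2, 4, 8}:
k:     0  1  2  3  4  5  6  7  8  9 10 11 12 13 14 15 16 17 18
g(k):  0  0  1  1  2  2  0  0  1  1  2  2  0  0  1  1  2  2  0
So g(18) = 0.

0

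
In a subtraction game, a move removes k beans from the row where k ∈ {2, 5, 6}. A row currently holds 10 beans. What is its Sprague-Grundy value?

Compute g(0), g(1), … for moves {2, 5, 6}:
k:     0  1  2  3  4  5  6  7  8  9 10
g(k):  0  0  1  1  0  2  1  3  0  2  1
So g(10) = 1.

1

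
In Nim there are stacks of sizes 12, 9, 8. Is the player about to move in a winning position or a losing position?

Winning position

Compute the nim-sum pairwise:
12 ⊕ 9 = 5
5 ⊕ 8 = 13
The nim-sum is 13 ≠ 0, so this is an N-position: the player to move can win.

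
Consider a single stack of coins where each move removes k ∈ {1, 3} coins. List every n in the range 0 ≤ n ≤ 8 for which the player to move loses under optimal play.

0, 2, 4, 6, 8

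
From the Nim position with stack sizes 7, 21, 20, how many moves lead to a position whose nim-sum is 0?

3

Nim-sum: 7 ^ 21 ^ 20 = 6.
The overall nim-sum is X = 6. A stack of size p has a winning move iff p XOR X < p (reduce it to p XOR X).
  7: 7 XOR 6 = 1 < 7 — winning move (to 1).
  21: 21 XOR 6 = 19 < 21 — winning move (to 19).
  20: 20 XOR 6 = 18 < 20 — winning move (to 18).
That gives 3 winning moves.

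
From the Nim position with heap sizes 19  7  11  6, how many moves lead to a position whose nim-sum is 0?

Bitwise XOR of the heap sizes:
  10011  (19)
  00111  (7)
  01011  (11)
  00110  (6)
  -----
  11001  (25)
The overall nim-sum is X = 25. A heap of size p has a winning move iff p XOR X < p (reduce it to p XOR X).
  19: 19 XOR 25 = 10 < 19 — winning move (to 10).
  7: 7 XOR 25 = 30 ≥ 7 — no move.
  11: 11 XOR 25 = 18 ≥ 11 — no move.
  6: 6 XOR 25 = 31 ≥ 6 — no move.
That gives 1 winning move.

1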